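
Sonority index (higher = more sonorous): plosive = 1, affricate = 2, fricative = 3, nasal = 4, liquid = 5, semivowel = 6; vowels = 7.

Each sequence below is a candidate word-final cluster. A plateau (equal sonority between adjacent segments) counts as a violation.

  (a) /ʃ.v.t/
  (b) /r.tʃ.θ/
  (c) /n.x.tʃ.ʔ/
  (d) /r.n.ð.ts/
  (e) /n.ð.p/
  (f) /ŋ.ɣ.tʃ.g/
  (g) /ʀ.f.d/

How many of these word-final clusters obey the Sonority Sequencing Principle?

(a) /ʃ.v.t/: profile 3-3-1 — violates.
(b) /r.tʃ.θ/: profile 5-2-3 — violates.
(c) /n.x.tʃ.ʔ/: profile 4-3-2-1 — obeys.
(d) /r.n.ð.ts/: profile 5-4-3-2 — obeys.
(e) /n.ð.p/: profile 4-3-1 — obeys.
(f) /ŋ.ɣ.tʃ.g/: profile 4-3-2-1 — obeys.
(g) /ʀ.f.d/: profile 5-3-1 — obeys.

5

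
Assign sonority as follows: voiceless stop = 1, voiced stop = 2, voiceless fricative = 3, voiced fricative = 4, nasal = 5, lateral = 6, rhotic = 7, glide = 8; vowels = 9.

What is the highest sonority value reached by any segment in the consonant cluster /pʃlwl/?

8

/p/ is a voiceless stop (sonority 1).
/ʃ/ is a voiceless fricative (sonority 3).
/l/ is a lateral (sonority 6).
/w/ is a glide (sonority 8).
/l/ is a lateral (sonority 6).
The maximum is 8.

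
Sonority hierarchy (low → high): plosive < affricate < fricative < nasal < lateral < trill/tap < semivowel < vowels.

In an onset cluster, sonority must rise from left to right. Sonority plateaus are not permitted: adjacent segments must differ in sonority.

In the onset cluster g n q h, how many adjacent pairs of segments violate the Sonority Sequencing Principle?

1

/g/ is a plosive (sonority 1).
/n/ is a nasal (sonority 4).
/q/ is a plosive (sonority 1).
/h/ is a fricative (sonority 3).
/g/→/n/: 1→4 (rises) — ok.
/n/→/q/: 4→1 (does not rise) — violation.
/q/→/h/: 1→3 (rises) — ok.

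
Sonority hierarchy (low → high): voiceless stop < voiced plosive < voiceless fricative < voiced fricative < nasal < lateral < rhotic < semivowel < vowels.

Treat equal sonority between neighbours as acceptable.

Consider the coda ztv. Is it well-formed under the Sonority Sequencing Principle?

no

/z/ is a voiced fricative (sonority 4).
/t/ is a voiceless stop (sonority 1).
/v/ is a voiced fricative (sonority 4).
The profile is 4-1-4. Between /t/ (1) and /v/ (4) sonority does not fall, so the cluster violates the SSP.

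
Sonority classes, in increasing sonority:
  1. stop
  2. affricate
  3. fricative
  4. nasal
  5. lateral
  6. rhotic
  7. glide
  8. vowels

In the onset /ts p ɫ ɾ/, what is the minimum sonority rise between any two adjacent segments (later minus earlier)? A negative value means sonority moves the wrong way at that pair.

-1

/ts/ is an affricate (sonority 2).
/p/ is a stop (sonority 1).
/ɫ/ is a lateral (sonority 5).
/ɾ/ is a rhotic (sonority 6).
/ts/→/p/: change -1.
/p/→/ɫ/: change +4.
/ɫ/→/ɾ/: change +1.
Minimum = -1.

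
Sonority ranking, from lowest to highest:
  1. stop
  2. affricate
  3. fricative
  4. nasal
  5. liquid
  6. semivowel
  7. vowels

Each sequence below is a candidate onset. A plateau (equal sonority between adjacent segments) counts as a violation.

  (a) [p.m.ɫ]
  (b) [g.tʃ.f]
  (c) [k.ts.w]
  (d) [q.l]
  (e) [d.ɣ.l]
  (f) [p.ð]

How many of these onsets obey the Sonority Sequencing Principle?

6

(a) 1-4-5 → obeys
(b) 1-2-3 → obeys
(c) 1-2-6 → obeys
(d) 1-5 → obeys
(e) 1-3-5 → obeys
(f) 1-3 → obeys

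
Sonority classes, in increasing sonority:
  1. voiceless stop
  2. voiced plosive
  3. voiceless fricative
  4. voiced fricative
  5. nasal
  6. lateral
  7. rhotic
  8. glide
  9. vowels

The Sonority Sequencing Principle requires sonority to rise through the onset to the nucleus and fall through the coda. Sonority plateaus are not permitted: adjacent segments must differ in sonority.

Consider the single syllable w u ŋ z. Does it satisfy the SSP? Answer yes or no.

yes

Onset: /w/ is a glide (sonority 8); then the nucleus /u/ (sonority 9).
Onset profile 8-9 — rises to the nucleus.
Coda: /ŋ/ is a nasal (sonority 5), /z/ is a voiced fricative (sonority 4).
Coda profile 9-5-4 — falls from the nucleus.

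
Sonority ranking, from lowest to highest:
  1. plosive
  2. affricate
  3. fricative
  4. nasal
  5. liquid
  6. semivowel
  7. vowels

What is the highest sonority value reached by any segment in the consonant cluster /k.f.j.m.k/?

/k/ is a plosive (sonority 1).
/f/ is a fricative (sonority 3).
/j/ is a semivowel (sonority 6).
/m/ is a nasal (sonority 4).
/k/ is a plosive (sonority 1).
The maximum is 6.

6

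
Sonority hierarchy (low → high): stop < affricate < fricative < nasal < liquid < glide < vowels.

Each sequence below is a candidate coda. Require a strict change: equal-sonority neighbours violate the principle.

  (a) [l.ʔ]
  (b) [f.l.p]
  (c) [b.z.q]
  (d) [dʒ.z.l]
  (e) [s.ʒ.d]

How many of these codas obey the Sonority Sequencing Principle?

1

(a) 5-1 → obeys
(b) 3-5-1 → violates
(c) 1-3-1 → violates
(d) 2-3-5 → violates
(e) 3-3-1 → violates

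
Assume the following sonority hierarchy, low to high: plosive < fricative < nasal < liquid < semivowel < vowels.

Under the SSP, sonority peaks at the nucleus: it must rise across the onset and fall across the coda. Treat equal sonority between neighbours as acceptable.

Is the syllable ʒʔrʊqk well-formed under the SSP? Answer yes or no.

Onset: /ʒ/ is a fricative (sonority 2), /ʔ/ is a plosive (sonority 1), /r/ is a liquid (sonority 4); then the nucleus /ʊ/ (sonority 6).
Onset profile 2-1-4-6 — does not rise throughout.
Coda: /q/ is a plosive (sonority 1), /k/ is a plosive (sonority 1).
Coda profile 6-1-1 — falls from the nucleus.

no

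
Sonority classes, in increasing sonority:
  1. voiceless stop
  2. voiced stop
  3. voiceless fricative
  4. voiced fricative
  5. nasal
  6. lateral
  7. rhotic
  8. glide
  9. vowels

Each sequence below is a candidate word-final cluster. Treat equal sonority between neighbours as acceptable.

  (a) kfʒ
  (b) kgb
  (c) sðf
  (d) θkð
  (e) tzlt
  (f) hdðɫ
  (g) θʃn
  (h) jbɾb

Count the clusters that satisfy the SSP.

0

(a) 1-3-4 → violates
(b) 1-2-2 → violates
(c) 3-4-3 → violates
(d) 3-1-4 → violates
(e) 1-4-6-1 → violates
(f) 3-2-4-6 → violates
(g) 3-3-5 → violates
(h) 8-2-7-2 → violates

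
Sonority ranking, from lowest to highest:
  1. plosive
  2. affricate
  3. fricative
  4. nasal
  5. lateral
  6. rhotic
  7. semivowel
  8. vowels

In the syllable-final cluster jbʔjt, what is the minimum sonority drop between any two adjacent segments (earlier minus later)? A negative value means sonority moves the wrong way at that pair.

-6

/j/ — semivowel, sonority 7.
/b/ — plosive, sonority 1.
/ʔ/ — plosive, sonority 1.
/j/ — semivowel, sonority 7.
/t/ — plosive, sonority 1.
/j/→/b/: change +6.
/b/→/ʔ/: change +0.
/ʔ/→/j/: change -6.
/j/→/t/: change +6.
Minimum = -6.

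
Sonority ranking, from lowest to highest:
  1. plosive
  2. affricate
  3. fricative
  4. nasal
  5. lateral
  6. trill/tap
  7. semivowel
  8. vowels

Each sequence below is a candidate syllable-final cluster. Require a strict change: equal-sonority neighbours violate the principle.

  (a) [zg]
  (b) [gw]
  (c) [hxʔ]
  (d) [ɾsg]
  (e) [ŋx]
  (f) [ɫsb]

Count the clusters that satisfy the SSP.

(a) sonority 3-1: well-formed.
(b) sonority 1-7: ill-formed.
(c) sonority 3-3-1: ill-formed.
(d) sonority 6-3-1: well-formed.
(e) sonority 4-3: well-formed.
(f) sonority 5-3-1: well-formed.

4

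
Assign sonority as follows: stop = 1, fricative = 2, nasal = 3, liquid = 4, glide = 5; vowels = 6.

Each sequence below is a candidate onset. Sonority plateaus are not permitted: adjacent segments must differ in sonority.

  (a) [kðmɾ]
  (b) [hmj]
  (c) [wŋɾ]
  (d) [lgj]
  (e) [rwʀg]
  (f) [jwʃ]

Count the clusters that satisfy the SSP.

(a) 1-2-3-4 → obeys
(b) 2-3-5 → obeys
(c) 5-3-4 → violates
(d) 4-1-5 → violates
(e) 4-5-4-1 → violates
(f) 5-5-2 → violates

2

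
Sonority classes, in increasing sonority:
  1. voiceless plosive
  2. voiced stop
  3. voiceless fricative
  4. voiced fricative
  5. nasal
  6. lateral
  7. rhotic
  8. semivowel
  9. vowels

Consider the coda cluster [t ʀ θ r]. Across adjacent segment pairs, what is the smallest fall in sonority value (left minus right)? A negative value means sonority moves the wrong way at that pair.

-6

/t/ is a voiceless plosive (sonority 1).
/ʀ/ is a rhotic (sonority 7).
/θ/ is a voiceless fricative (sonority 3).
/r/ is a rhotic (sonority 7).
/t/→/ʀ/: change -6.
/ʀ/→/θ/: change +4.
/θ/→/r/: change -4.
Minimum = -6.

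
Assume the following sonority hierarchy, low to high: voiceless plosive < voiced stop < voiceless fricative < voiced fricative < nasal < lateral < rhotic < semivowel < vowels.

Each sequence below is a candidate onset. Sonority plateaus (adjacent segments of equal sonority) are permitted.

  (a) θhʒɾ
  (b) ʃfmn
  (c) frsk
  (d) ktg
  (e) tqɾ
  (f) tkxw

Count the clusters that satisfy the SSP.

(a) 3-3-4-7 → obeys
(b) 3-3-5-5 → obeys
(c) 3-7-3-1 → violates
(d) 1-1-2 → obeys
(e) 1-1-7 → obeys
(f) 1-1-3-8 → obeys

5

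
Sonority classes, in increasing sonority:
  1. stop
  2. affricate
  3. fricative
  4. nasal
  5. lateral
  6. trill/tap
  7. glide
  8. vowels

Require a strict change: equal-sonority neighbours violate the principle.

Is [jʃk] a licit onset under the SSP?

/j/: glide = 7.
/ʃ/: fricative = 3.
/k/: stop = 1.
The profile is 7-3-1. Between /j/ (7) and /ʃ/ (3) sonority does not rise, so the cluster violates the SSP.

no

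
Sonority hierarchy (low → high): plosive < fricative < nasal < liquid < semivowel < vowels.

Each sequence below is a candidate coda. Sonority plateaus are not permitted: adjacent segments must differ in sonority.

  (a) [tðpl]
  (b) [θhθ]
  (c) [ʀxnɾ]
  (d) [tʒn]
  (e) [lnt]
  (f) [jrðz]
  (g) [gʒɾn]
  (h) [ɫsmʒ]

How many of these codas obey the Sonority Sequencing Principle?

(a) 1-2-1-4 → violates
(b) 2-2-2 → violates
(c) 4-2-3-4 → violates
(d) 1-2-3 → violates
(e) 4-3-1 → obeys
(f) 5-4-2-2 → violates
(g) 1-2-4-3 → violates
(h) 4-2-3-2 → violates

1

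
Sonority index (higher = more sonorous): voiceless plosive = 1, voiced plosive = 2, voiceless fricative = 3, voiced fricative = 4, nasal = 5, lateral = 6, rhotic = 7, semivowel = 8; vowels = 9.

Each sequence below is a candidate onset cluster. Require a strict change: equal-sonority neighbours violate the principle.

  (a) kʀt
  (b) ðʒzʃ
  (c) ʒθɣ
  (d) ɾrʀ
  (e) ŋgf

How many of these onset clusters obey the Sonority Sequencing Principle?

0

(a) 1-7-1 → violates
(b) 4-4-4-3 → violates
(c) 4-3-4 → violates
(d) 7-7-7 → violates
(e) 5-2-3 → violates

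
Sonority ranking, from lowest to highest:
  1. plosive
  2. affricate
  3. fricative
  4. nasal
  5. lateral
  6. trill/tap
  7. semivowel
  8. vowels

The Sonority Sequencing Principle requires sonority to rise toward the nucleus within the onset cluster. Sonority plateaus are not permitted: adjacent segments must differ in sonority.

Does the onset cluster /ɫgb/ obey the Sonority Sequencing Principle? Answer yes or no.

/ɫ/ — lateral, sonority 5.
/g/ — plosive, sonority 1.
/b/ — plosive, sonority 1.
The profile is 5-1-1. Between /ɫ/ (5) and /g/ (1) sonority does not rise, so the cluster violates the SSP.

no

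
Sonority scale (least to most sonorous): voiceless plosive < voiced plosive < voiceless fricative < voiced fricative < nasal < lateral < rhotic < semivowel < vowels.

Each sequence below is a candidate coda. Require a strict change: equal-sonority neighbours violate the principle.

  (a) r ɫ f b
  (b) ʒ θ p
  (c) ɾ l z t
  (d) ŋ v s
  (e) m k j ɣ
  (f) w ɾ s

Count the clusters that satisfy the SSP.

5

(a) sonority 7-6-3-2: well-formed.
(b) sonority 4-3-1: well-formed.
(c) sonority 7-6-4-1: well-formed.
(d) sonority 5-4-3: well-formed.
(e) sonority 5-1-8-4: ill-formed.
(f) sonority 8-7-3: well-formed.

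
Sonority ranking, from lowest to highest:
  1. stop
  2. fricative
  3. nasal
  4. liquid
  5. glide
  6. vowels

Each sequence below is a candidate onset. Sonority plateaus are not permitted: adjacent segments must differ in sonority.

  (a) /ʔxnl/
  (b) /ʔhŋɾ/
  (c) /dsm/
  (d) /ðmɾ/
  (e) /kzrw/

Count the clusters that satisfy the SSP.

(a) 1-2-3-4 → obeys
(b) 1-2-3-4 → obeys
(c) 1-2-3 → obeys
(d) 2-3-4 → obeys
(e) 1-2-4-5 → obeys

5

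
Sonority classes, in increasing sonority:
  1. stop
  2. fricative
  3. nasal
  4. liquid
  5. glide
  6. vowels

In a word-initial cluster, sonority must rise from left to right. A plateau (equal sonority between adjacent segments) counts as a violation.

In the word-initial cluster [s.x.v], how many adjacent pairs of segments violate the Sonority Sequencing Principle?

/s/: fricative = 2.
/x/: fricative = 2.
/v/: fricative = 2.
/s/→/x/: 2→2 (plateau) — violation.
/x/→/v/: 2→2 (plateau) — violation.

2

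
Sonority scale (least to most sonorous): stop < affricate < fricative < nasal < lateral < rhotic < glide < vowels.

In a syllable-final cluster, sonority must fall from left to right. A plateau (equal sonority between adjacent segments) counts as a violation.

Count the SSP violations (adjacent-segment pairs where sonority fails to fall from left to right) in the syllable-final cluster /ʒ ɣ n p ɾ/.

/ʒ/ — fricative, sonority 3.
/ɣ/ — fricative, sonority 3.
/n/ — nasal, sonority 4.
/p/ — stop, sonority 1.
/ɾ/ — rhotic, sonority 6.
/ʒ/→/ɣ/: 3→3 (plateau) — violation.
/ɣ/→/n/: 3→4 (does not fall) — violation.
/n/→/p/: 4→1 (falls) — ok.
/p/→/ɾ/: 1→6 (does not fall) — violation.

3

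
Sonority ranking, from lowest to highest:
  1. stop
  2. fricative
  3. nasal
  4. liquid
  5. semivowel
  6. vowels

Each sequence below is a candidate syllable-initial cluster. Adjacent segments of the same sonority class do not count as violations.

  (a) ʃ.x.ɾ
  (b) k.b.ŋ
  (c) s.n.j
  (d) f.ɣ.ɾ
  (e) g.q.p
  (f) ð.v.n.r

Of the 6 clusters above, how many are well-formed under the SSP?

6

(a) 2-2-4 → obeys
(b) 1-1-3 → obeys
(c) 2-3-5 → obeys
(d) 2-2-4 → obeys
(e) 1-1-1 → obeys
(f) 2-2-3-4 → obeys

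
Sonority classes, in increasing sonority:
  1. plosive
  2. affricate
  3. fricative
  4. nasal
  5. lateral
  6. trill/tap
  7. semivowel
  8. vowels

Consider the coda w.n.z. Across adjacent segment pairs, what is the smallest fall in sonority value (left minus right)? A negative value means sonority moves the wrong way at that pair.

/w/ — semivowel, sonority 7.
/n/ — nasal, sonority 4.
/z/ — fricative, sonority 3.
/w/→/n/: change +3.
/n/→/z/: change +1.
Minimum = 1.

1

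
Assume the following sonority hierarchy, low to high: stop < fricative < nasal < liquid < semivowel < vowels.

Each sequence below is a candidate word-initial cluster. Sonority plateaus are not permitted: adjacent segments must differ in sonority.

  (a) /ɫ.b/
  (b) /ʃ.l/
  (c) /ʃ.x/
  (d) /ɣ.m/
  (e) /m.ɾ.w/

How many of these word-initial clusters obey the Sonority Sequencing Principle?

(a) /ɫ.b/: profile 4-1 — violates.
(b) /ʃ.l/: profile 2-4 — obeys.
(c) /ʃ.x/: profile 2-2 — violates.
(d) /ɣ.m/: profile 2-3 — obeys.
(e) /m.ɾ.w/: profile 3-4-5 — obeys.

3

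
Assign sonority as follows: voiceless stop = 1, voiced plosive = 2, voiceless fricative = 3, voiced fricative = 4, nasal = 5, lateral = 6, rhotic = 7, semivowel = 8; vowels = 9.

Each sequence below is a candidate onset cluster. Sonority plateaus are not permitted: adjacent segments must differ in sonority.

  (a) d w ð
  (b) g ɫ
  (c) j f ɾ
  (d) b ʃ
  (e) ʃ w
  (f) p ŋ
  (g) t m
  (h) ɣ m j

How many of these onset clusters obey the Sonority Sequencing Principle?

6

(a) sonority 2-8-4: ill-formed.
(b) sonority 2-6: well-formed.
(c) sonority 8-3-7: ill-formed.
(d) sonority 2-3: well-formed.
(e) sonority 3-8: well-formed.
(f) sonority 1-5: well-formed.
(g) sonority 1-5: well-formed.
(h) sonority 4-5-8: well-formed.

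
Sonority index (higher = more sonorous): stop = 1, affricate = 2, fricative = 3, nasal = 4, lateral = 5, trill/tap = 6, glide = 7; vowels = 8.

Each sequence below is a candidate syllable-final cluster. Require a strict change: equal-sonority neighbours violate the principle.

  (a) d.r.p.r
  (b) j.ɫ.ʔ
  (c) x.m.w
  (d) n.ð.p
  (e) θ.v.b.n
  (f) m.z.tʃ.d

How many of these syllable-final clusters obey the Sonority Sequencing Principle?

(a) sonority 1-6-1-6: ill-formed.
(b) sonority 7-5-1: well-formed.
(c) sonority 3-4-7: ill-formed.
(d) sonority 4-3-1: well-formed.
(e) sonority 3-3-1-4: ill-formed.
(f) sonority 4-3-2-1: well-formed.

3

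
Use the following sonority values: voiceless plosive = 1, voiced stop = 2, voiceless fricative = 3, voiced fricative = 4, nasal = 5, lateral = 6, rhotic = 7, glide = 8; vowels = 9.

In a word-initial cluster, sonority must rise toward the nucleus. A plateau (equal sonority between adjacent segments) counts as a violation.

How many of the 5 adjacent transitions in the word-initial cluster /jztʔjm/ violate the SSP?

4

/j/: glide = 8.
/z/: voiced fricative = 4.
/t/: voiceless plosive = 1.
/ʔ/: voiceless plosive = 1.
/j/: glide = 8.
/m/: nasal = 5.
/j/→/z/: 8→4 (does not rise) — violation.
/z/→/t/: 4→1 (does not rise) — violation.
/t/→/ʔ/: 1→1 (plateau) — violation.
/ʔ/→/j/: 1→8 (rises) — ok.
/j/→/m/: 8→5 (does not rise) — violation.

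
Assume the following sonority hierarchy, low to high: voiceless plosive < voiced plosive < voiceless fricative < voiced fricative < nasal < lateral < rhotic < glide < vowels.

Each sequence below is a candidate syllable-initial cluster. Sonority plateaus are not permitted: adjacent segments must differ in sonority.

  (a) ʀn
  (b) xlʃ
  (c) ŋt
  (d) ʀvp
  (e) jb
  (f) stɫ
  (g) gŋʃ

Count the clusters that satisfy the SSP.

0

(a) 7-5 → violates
(b) 3-6-3 → violates
(c) 5-1 → violates
(d) 7-4-1 → violates
(e) 8-2 → violates
(f) 3-1-6 → violates
(g) 2-5-3 → violates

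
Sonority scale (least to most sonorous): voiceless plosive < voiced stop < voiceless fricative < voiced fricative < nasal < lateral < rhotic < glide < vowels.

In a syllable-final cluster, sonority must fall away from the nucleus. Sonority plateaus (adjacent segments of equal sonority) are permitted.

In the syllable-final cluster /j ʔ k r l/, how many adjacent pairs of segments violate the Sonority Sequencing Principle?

/j/ — glide, sonority 8.
/ʔ/ — voiceless plosive, sonority 1.
/k/ — voiceless plosive, sonority 1.
/r/ — rhotic, sonority 7.
/l/ — lateral, sonority 6.
/j/→/ʔ/: 8→1 (falls) — ok.
/ʔ/→/k/: 1→1 (plateau, allowed) — ok.
/k/→/r/: 1→7 (does not fall) — violation.
/r/→/l/: 7→6 (falls) — ok.

1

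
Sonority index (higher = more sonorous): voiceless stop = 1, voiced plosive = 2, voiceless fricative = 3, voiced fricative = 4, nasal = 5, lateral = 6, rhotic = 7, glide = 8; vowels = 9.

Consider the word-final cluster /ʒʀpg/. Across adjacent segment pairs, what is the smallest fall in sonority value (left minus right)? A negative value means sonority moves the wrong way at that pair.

/ʒ/: voiced fricative = 4.
/ʀ/: rhotic = 7.
/p/: voiceless stop = 1.
/g/: voiced plosive = 2.
/ʒ/→/ʀ/: change -3.
/ʀ/→/p/: change +6.
/p/→/g/: change -1.
Minimum = -3.

-3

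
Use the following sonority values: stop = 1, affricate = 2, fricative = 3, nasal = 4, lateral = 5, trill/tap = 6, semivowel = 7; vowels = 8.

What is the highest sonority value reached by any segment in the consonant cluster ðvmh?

4

/ð/ is a fricative (sonority 3).
/v/ is a fricative (sonority 3).
/m/ is a nasal (sonority 4).
/h/ is a fricative (sonority 3).
The maximum is 4.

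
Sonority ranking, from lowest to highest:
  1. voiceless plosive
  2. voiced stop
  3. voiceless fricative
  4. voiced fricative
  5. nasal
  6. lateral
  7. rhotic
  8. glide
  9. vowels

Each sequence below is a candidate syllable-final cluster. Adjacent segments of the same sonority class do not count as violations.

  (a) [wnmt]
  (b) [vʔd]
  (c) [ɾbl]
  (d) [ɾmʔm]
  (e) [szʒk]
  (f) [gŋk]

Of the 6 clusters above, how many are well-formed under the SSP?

1

(a) 8-5-5-1 → obeys
(b) 4-1-2 → violates
(c) 7-2-6 → violates
(d) 7-5-1-5 → violates
(e) 3-4-4-1 → violates
(f) 2-5-1 → violates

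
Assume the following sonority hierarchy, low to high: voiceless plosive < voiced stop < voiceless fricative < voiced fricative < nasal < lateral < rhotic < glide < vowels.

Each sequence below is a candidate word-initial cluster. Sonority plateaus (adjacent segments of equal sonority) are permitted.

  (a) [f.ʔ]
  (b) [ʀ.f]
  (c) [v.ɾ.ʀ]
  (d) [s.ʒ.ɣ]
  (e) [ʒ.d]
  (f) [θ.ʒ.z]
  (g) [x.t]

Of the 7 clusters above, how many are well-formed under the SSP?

(a) 3-1 → violates
(b) 7-3 → violates
(c) 4-7-7 → obeys
(d) 3-4-4 → obeys
(e) 4-2 → violates
(f) 3-4-4 → obeys
(g) 3-1 → violates

3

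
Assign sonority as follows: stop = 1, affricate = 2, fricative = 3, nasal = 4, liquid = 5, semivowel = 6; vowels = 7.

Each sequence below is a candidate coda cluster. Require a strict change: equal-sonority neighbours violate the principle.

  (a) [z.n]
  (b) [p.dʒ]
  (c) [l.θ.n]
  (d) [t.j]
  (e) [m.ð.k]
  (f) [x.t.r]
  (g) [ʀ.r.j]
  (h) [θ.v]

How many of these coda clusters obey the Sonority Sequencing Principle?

(a) [z.n]: profile 3-4 — violates.
(b) [p.dʒ]: profile 1-2 — violates.
(c) [l.θ.n]: profile 5-3-4 — violates.
(d) [t.j]: profile 1-6 — violates.
(e) [m.ð.k]: profile 4-3-1 — obeys.
(f) [x.t.r]: profile 3-1-5 — violates.
(g) [ʀ.r.j]: profile 5-5-6 — violates.
(h) [θ.v]: profile 3-3 — violates.

1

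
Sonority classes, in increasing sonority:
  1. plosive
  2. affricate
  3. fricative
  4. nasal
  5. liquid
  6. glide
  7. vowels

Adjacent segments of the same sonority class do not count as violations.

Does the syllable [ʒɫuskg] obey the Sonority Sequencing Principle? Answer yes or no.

yes

Onset: /ʒ/ is a fricative (sonority 3), /ɫ/ is a liquid (sonority 5); then the nucleus /u/ (sonority 7).
Onset profile 3-5-7 — rises to the nucleus.
Coda: /s/ is a fricative (sonority 3), /k/ is a plosive (sonority 1), /g/ is a plosive (sonority 1).
Coda profile 7-3-1-1 — falls from the nucleus.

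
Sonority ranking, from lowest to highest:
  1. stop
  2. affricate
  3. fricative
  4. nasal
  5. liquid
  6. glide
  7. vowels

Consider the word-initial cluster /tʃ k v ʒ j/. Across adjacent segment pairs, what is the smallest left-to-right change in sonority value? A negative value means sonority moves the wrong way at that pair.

/tʃ/: affricate = 2.
/k/: stop = 1.
/v/: fricative = 3.
/ʒ/: fricative = 3.
/j/: glide = 6.
/tʃ/→/k/: change -1.
/k/→/v/: change +2.
/v/→/ʒ/: change +0.
/ʒ/→/j/: change +3.
Minimum = -1.

-1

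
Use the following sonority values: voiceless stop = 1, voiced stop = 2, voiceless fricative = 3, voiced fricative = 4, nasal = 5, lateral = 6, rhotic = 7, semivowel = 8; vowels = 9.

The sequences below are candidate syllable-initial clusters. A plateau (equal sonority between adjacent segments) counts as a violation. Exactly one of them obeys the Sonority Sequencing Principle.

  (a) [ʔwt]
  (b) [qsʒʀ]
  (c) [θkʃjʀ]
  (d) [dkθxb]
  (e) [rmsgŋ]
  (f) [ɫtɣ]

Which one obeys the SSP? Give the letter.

b

(a) sonority 1-8-1: ill-formed.
(b) sonority 1-3-4-7: well-formed.
(c) sonority 3-1-3-8-7: ill-formed.
(d) sonority 2-1-3-3-2: ill-formed.
(e) sonority 7-5-3-2-5: ill-formed.
(f) sonority 6-1-4: ill-formed.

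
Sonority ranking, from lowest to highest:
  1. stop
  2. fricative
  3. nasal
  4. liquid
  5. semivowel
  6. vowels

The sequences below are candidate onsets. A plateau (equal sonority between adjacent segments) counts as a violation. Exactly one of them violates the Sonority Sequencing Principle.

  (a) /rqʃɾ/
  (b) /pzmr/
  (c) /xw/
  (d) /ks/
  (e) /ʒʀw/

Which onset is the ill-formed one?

(a) /rqʃɾ/: profile 4-1-2-4 — violates.
(b) /pzmr/: profile 1-2-3-4 — obeys.
(c) /xw/: profile 2-5 — obeys.
(d) /ks/: profile 1-2 — obeys.
(e) /ʒʀw/: profile 2-4-5 — obeys.

a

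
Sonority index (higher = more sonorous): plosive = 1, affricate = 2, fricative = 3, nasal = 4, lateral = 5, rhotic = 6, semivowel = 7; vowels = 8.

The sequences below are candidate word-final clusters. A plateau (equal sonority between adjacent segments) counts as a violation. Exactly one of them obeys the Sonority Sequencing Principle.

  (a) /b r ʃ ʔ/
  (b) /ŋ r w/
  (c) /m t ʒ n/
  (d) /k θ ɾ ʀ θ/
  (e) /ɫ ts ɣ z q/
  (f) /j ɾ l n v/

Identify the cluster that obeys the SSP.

(a) 1-6-3-1 → violates
(b) 4-6-7 → violates
(c) 4-1-3-4 → violates
(d) 1-3-6-6-3 → violates
(e) 5-2-3-3-1 → violates
(f) 7-6-5-4-3 → obeys

f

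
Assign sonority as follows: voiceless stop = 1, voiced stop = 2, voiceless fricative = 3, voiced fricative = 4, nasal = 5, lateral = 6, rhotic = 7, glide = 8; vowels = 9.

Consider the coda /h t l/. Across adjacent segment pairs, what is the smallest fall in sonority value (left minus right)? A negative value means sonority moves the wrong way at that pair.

/h/ is a voiceless fricative (sonority 3).
/t/ is a voiceless stop (sonority 1).
/l/ is a lateral (sonority 6).
/h/→/t/: change +2.
/t/→/l/: change -5.
Minimum = -5.

-5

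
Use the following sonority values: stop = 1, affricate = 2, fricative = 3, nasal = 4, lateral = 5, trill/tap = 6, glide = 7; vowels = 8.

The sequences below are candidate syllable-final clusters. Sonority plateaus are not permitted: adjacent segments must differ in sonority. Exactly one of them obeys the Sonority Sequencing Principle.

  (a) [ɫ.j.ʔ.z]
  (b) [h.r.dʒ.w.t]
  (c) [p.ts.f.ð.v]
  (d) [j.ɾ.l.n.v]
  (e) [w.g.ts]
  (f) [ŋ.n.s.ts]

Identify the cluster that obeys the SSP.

(a) sonority 5-7-1-3: ill-formed.
(b) sonority 3-6-2-7-1: ill-formed.
(c) sonority 1-2-3-3-3: ill-formed.
(d) sonority 7-6-5-4-3: well-formed.
(e) sonority 7-1-2: ill-formed.
(f) sonority 4-4-3-2: ill-formed.

d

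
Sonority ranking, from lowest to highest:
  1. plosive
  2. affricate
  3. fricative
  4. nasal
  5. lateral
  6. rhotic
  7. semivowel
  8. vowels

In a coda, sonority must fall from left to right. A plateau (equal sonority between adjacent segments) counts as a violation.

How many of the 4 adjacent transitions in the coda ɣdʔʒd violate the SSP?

/ɣ/: fricative = 3.
/d/: plosive = 1.
/ʔ/: plosive = 1.
/ʒ/: fricative = 3.
/d/: plosive = 1.
/ɣ/→/d/: 3→1 (falls) — ok.
/d/→/ʔ/: 1→1 (plateau) — violation.
/ʔ/→/ʒ/: 1→3 (does not fall) — violation.
/ʒ/→/d/: 3→1 (falls) — ok.

2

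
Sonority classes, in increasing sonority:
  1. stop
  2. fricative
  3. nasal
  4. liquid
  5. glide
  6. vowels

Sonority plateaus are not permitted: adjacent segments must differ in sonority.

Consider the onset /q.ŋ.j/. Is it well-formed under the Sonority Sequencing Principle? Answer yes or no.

yes

/q/ is a stop (sonority 1).
/ŋ/ is a nasal (sonority 3).
/j/ is a glide (sonority 5).
The profile 1-3-5 strictly rises, so the onset satisfies the SSP.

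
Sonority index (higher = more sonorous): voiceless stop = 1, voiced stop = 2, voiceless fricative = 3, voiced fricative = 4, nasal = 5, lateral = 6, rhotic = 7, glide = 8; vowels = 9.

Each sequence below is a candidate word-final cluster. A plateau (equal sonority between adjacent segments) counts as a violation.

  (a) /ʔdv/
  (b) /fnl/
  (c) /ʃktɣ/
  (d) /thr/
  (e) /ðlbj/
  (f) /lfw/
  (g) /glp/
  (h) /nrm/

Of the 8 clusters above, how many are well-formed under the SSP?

(a) sonority 1-2-4: ill-formed.
(b) sonority 3-5-6: ill-formed.
(c) sonority 3-1-1-4: ill-formed.
(d) sonority 1-3-7: ill-formed.
(e) sonority 4-6-2-8: ill-formed.
(f) sonority 6-3-8: ill-formed.
(g) sonority 2-6-1: ill-formed.
(h) sonority 5-7-5: ill-formed.

0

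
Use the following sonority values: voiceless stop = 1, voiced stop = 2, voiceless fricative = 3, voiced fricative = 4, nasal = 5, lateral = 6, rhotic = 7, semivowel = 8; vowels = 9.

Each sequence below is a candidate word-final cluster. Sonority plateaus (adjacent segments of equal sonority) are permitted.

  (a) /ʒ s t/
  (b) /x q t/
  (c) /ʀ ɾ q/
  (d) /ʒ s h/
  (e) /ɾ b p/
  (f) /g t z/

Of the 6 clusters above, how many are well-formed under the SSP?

(a) /ʒ s t/: profile 4-3-1 — obeys.
(b) /x q t/: profile 3-1-1 — obeys.
(c) /ʀ ɾ q/: profile 7-7-1 — obeys.
(d) /ʒ s h/: profile 4-3-3 — obeys.
(e) /ɾ b p/: profile 7-2-1 — obeys.
(f) /g t z/: profile 2-1-4 — violates.

5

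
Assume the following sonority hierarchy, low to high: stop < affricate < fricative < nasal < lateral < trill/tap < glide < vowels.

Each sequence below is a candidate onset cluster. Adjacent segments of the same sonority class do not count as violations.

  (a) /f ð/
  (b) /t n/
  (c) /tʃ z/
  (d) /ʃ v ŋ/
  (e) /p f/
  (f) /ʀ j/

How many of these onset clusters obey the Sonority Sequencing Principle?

(a) sonority 3-3: well-formed.
(b) sonority 1-4: well-formed.
(c) sonority 2-3: well-formed.
(d) sonority 3-3-4: well-formed.
(e) sonority 1-3: well-formed.
(f) sonority 6-7: well-formed.

6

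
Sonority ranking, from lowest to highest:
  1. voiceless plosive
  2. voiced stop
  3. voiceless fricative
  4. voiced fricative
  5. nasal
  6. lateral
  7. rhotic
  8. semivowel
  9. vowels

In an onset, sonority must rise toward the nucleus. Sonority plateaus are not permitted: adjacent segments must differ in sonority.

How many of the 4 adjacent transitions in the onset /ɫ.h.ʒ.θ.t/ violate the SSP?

3

/ɫ/ — lateral, sonority 6.
/h/ — voiceless fricative, sonority 3.
/ʒ/ — voiced fricative, sonority 4.
/θ/ — voiceless fricative, sonority 3.
/t/ — voiceless plosive, sonority 1.
/ɫ/→/h/: 6→3 (does not rise) — violation.
/h/→/ʒ/: 3→4 (rises) — ok.
/ʒ/→/θ/: 4→3 (does not rise) — violation.
/θ/→/t/: 3→1 (does not rise) — violation.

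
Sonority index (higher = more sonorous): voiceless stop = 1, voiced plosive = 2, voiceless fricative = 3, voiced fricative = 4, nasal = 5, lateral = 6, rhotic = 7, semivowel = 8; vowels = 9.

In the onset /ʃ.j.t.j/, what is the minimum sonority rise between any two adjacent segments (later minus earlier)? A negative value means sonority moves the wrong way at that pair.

-7

/ʃ/: voiceless fricative = 3.
/j/: semivowel = 8.
/t/: voiceless stop = 1.
/j/: semivowel = 8.
/ʃ/→/j/: change +5.
/j/→/t/: change -7.
/t/→/j/: change +7.
Minimum = -7.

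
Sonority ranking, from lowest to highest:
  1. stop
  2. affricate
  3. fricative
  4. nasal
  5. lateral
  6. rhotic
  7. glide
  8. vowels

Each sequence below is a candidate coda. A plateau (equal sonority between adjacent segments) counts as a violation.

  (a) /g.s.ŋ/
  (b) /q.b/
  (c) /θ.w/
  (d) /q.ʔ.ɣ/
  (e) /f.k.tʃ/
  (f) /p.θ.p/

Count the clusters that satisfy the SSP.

(a) 1-3-4 → violates
(b) 1-1 → violates
(c) 3-7 → violates
(d) 1-1-3 → violates
(e) 3-1-2 → violates
(f) 1-3-1 → violates

0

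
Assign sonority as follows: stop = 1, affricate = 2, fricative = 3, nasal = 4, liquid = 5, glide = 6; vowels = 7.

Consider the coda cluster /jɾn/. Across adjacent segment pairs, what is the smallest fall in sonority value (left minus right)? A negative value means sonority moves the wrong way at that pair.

1

/j/ is a glide (sonority 6).
/ɾ/ is a liquid (sonority 5).
/n/ is a nasal (sonority 4).
/j/→/ɾ/: change +1.
/ɾ/→/n/: change +1.
Minimum = 1.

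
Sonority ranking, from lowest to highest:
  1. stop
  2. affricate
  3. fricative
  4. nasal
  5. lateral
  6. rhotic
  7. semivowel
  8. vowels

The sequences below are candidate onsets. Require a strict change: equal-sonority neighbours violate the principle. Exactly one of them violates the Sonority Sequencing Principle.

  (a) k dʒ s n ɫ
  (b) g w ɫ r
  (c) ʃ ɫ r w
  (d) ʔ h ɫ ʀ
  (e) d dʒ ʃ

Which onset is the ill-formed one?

(a) 1-2-3-4-5 → obeys
(b) 1-7-5-6 → violates
(c) 3-5-6-7 → obeys
(d) 1-3-5-6 → obeys
(e) 1-2-3 → obeys

b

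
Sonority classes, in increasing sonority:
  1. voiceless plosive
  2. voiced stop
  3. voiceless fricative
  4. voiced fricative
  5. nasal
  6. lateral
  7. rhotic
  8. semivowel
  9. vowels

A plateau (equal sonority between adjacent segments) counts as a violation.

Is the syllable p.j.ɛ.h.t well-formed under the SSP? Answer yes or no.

Onset: /p/ is a voiceless plosive (sonority 1), /j/ is a semivowel (sonority 8); then the nucleus /ɛ/ (sonority 9).
Onset profile 1-8-9 — rises to the nucleus.
Coda: /h/ is a voiceless fricative (sonority 3), /t/ is a voiceless plosive (sonority 1).
Coda profile 9-3-1 — falls from the nucleus.

yes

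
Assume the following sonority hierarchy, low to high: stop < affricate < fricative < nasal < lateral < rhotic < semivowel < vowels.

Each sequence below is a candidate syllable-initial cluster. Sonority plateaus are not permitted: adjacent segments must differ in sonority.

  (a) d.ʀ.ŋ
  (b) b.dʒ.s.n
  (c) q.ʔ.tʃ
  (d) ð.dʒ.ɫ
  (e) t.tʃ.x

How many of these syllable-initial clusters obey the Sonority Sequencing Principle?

(a) 1-6-4 → violates
(b) 1-2-3-4 → obeys
(c) 1-1-2 → violates
(d) 3-2-5 → violates
(e) 1-2-3 → obeys

2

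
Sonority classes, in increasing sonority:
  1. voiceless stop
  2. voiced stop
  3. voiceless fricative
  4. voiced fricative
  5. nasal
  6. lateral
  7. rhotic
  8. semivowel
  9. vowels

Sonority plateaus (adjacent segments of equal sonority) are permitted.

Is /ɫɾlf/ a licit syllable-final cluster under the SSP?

no

/ɫ/: lateral = 6.
/ɾ/: rhotic = 7.
/l/: lateral = 6.
/f/: voiceless fricative = 3.
The profile is 6-7-6-3. Between /ɫ/ (6) and /ɾ/ (7) sonority does not fall, so the cluster violates the SSP.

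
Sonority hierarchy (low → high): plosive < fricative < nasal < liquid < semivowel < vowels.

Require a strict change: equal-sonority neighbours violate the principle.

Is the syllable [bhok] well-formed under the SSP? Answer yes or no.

Onset: /b/ is a plosive (sonority 1), /h/ is a fricative (sonority 2); then the nucleus /o/ (sonority 6).
Onset profile 1-2-6 — rises to the nucleus.
Coda: /k/ is a plosive (sonority 1).
Coda profile 6-1 — falls from the nucleus.

yes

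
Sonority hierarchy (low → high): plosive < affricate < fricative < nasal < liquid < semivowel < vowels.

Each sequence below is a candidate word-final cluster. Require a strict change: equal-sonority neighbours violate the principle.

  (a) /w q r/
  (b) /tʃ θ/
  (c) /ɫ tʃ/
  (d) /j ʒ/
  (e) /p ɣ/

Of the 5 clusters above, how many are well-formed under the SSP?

2

(a) 6-1-5 → violates
(b) 2-3 → violates
(c) 5-2 → obeys
(d) 6-3 → obeys
(e) 1-3 → violates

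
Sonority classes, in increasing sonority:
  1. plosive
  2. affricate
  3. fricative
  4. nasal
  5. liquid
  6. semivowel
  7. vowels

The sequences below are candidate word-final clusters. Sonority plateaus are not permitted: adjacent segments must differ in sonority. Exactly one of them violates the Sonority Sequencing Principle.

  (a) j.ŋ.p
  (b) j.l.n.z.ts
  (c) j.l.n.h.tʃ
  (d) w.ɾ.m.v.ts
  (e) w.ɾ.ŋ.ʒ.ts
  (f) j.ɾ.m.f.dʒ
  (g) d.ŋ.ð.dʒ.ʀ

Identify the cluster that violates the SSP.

(a) sonority 6-4-1: well-formed.
(b) sonority 6-5-4-3-2: well-formed.
(c) sonority 6-5-4-3-2: well-formed.
(d) sonority 6-5-4-3-2: well-formed.
(e) sonority 6-5-4-3-2: well-formed.
(f) sonority 6-5-4-3-2: well-formed.
(g) sonority 1-4-3-2-5: ill-formed.

g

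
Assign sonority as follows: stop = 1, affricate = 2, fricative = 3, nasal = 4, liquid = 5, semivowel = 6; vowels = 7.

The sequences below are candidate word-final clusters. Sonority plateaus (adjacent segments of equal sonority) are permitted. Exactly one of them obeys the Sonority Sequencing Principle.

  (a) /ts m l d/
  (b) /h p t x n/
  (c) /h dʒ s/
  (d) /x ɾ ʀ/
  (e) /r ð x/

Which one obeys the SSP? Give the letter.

(a) 2-4-5-1 → violates
(b) 3-1-1-3-4 → violates
(c) 3-2-3 → violates
(d) 3-5-5 → violates
(e) 5-3-3 → obeys

e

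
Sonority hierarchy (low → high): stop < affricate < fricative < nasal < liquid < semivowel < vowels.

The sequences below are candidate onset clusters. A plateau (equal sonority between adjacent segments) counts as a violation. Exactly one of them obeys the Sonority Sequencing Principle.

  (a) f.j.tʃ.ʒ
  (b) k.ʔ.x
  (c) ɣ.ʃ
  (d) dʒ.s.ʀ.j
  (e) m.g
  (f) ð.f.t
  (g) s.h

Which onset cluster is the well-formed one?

(a) sonority 3-6-2-3: ill-formed.
(b) sonority 1-1-3: ill-formed.
(c) sonority 3-3: ill-formed.
(d) sonority 2-3-5-6: well-formed.
(e) sonority 4-1: ill-formed.
(f) sonority 3-3-1: ill-formed.
(g) sonority 3-3: ill-formed.

d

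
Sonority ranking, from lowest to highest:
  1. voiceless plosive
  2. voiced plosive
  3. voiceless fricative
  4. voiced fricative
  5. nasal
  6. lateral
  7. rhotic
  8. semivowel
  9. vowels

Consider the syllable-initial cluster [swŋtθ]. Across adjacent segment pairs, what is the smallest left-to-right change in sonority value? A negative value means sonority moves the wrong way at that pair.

/s/ is a voiceless fricative (sonority 3).
/w/ is a semivowel (sonority 8).
/ŋ/ is a nasal (sonority 5).
/t/ is a voiceless plosive (sonority 1).
/θ/ is a voiceless fricative (sonority 3).
/s/→/w/: change +5.
/w/→/ŋ/: change -3.
/ŋ/→/t/: change -4.
/t/→/θ/: change +2.
Minimum = -4.

-4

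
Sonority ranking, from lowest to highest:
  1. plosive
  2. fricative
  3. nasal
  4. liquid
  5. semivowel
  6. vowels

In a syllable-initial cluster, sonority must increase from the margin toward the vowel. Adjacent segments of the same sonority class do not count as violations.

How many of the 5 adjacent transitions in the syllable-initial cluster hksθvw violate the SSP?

1

/h/: fricative = 2.
/k/: plosive = 1.
/s/: fricative = 2.
/θ/: fricative = 2.
/v/: fricative = 2.
/w/: semivowel = 5.
/h/→/k/: 2→1 (does not rise) — violation.
/k/→/s/: 1→2 (rises) — ok.
/s/→/θ/: 2→2 (plateau, allowed) — ok.
/θ/→/v/: 2→2 (plateau, allowed) — ok.
/v/→/w/: 2→5 (rises) — ok.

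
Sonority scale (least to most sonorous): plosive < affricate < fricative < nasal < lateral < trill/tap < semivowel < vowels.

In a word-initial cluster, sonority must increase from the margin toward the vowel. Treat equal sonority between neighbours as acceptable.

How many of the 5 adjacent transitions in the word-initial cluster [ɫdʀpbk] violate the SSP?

2

/ɫ/ is a lateral (sonority 5).
/d/ is a plosive (sonority 1).
/ʀ/ is a trill/tap (sonority 6).
/p/ is a plosive (sonority 1).
/b/ is a plosive (sonority 1).
/k/ is a plosive (sonority 1).
/ɫ/→/d/: 5→1 (does not rise) — violation.
/d/→/ʀ/: 1→6 (rises) — ok.
/ʀ/→/p/: 6→1 (does not rise) — violation.
/p/→/b/: 1→1 (plateau, allowed) — ok.
/b/→/k/: 1→1 (plateau, allowed) — ok.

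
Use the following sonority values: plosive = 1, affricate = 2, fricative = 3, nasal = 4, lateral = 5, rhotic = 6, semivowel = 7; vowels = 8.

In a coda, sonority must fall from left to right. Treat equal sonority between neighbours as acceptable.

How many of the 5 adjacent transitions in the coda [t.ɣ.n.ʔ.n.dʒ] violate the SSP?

3

/t/: plosive = 1.
/ɣ/: fricative = 3.
/n/: nasal = 4.
/ʔ/: plosive = 1.
/n/: nasal = 4.
/dʒ/: affricate = 2.
/t/→/ɣ/: 1→3 (does not fall) — violation.
/ɣ/→/n/: 3→4 (does not fall) — violation.
/n/→/ʔ/: 4→1 (falls) — ok.
/ʔ/→/n/: 1→4 (does not fall) — violation.
/n/→/dʒ/: 4→2 (falls) — ok.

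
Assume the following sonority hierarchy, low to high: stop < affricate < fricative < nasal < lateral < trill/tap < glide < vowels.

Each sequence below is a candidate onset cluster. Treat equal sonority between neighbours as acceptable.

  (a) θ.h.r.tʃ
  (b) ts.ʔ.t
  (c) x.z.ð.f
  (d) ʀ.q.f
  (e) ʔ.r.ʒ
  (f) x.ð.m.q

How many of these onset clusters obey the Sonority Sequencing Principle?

1

(a) θ.h.r.tʃ: profile 3-3-6-2 — violates.
(b) ts.ʔ.t: profile 2-1-1 — violates.
(c) x.z.ð.f: profile 3-3-3-3 — obeys.
(d) ʀ.q.f: profile 6-1-3 — violates.
(e) ʔ.r.ʒ: profile 1-6-3 — violates.
(f) x.ð.m.q: profile 3-3-4-1 — violates.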